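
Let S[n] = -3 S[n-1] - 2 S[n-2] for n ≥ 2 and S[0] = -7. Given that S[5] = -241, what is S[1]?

-1

Let S[1] = y.
S[2] = 14 - 3y
S[3] = -42 + 7y
S[4] = 98 - 15y
S[5] = -210 + 31y
So -210 + 31y = -241, giving y = -1.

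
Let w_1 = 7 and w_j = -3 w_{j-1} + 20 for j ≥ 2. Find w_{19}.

774840983

The fixed point is 20/(1 + 3) = 5, so w_j - 5 = -3(w_{j-1} - 5).
Hence w_j = 2·(-3)^{j-1} + 5.
w_{19} = 2·(-3)^{18} + 5 = 2·387420489 + 5 = 774840983.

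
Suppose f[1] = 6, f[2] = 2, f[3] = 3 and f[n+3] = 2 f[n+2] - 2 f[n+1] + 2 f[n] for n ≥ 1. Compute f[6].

f[4] = 2*3 - 2*2 + 2*6 = 14
f[5] = 2*14 - 2*3 + 2*2 = 26
f[6] = 2*26 - 2*14 + 2*3 = 30

30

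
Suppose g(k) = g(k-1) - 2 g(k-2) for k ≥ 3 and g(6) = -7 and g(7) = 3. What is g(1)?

-1

Rearranging, g(k-2) = (g(k) - g(k-1)) / -2.
g(5) = (3 - (-7)) / -2 = 10/-2 = -5
g(4) = (-7 - (-5)) / -2 = -2/-2 = 1
g(3) = (-5 - 1) / -2 = -6/-2 = 3
g(2) = (1 - 3) / -2 = -2/-2 = 1
g(1) = (3 - 1) / -2 = 2/-2 = -1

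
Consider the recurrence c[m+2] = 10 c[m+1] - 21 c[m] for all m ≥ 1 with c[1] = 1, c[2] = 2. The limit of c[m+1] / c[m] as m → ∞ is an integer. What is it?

7

The characteristic equation is r^2 - 10r + 21 = 0, which factors as (r - 7)(r - 3) = 0.
So the roots are 7 and 3. Since |7| > |3| and the coefficient of 7^m is non-zero, the ratio tends to 7.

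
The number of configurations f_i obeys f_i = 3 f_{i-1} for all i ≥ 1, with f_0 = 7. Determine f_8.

45927

f_1 = 3(7) = 21
f_2 = 3(21) = 63
f_3 = 3(63) = 189
f_4 = 3(189) = 567
f_5 = 3(567) = 1701
f_6 = 3(1701) = 5103
f_7 = 3(5103) = 15309
f_8 = 3(15309) = 45927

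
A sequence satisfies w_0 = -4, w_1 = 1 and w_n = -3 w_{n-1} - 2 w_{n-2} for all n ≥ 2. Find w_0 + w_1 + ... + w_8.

506

w_2 = -3·1 - 2·(-4) = 5
w_3 = -3·5 - 2·1 = -17
w_4 = -3·(-17) - 2·5 = 41
w_5 = -3·41 - 2·(-17) = -89
w_6 = -3·(-89) - 2·41 = 185
w_7 = -3·185 - 2·(-89) = -377
w_8 = -3·(-377) - 2·185 = 761
Sum = (-4) + 1 + 5 + (-17) + 41 + (-89) + 185 + (-377) + 761 = 506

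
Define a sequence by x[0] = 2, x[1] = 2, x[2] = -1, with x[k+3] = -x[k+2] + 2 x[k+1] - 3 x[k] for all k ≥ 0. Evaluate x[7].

56

x[3] = -(-1) + 2*2 - 3*2 = -1
x[4] = -(-1) + 2*(-1) - 3*2 = -7
x[5] = -(-7) + 2*(-1) - 3*(-1) = 8
x[6] = -8 + 2*(-7) - 3*(-1) = -19
x[7] = -(-19) + 2*8 - 3*(-7) = 56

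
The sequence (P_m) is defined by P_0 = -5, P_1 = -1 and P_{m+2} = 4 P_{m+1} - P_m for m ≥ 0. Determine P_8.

3691

P_2 = 4*(-1) - (-5) = 1
P_3 = 4*1 - (-1) = 5
P_4 = 4*5 - 1 = 19
P_5 = 4*19 - 5 = 71
P_6 = 4*71 - 19 = 265
P_7 = 4*265 - 71 = 989
P_8 = 4*989 - 265 = 3691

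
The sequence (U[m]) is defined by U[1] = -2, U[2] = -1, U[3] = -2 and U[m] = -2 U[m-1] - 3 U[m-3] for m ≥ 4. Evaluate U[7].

-110

U[4] = -2*(-2) - 3*(-2) = 10
U[5] = -2*10 - 3*(-1) = -17
U[6] = -2*(-17) - 3*(-2) = 40
U[7] = -2*40 - 3*10 = -110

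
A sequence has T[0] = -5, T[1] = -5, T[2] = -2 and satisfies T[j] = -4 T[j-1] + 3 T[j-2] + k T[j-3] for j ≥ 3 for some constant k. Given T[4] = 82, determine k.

T[3] = -7 - 5k
T[4] = 22 + 15k
So 22 + 15k = 82, giving k = 4.

4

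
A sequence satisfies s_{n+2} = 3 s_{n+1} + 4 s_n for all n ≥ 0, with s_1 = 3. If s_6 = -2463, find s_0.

Let s_0 = x.
s_2 = 9 + 4x
s_3 = 39 + 12x
s_4 = 153 + 52x
s_5 = 615 + 204x
s_6 = 2457 + 820x
So 2457 + 820x = -2463, giving x = -6.

-6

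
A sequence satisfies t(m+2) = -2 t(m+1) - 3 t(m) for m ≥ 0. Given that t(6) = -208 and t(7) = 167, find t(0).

-6

Rearranging, t(m-2) = (t(m) + 2 t(m-1)) / -3.
t(5) = (167 + 2*(-208)) / -3 = -249/-3 = 83
t(4) = (-208 + 2*83) / -3 = -42/-3 = 14
t(3) = (83 + 2*14) / -3 = 111/-3 = -37
t(2) = (14 + 2*(-37)) / -3 = -60/-3 = 20
t(1) = (-37 + 2*20) / -3 = 3/-3 = -1
t(0) = (20 + 2*(-1)) / -3 = 18/-3 = -6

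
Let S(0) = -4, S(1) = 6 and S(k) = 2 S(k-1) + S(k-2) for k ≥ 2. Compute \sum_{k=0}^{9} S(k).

7298

S(2) = 2*6 + (-4) = 8
S(3) = 2*8 + 6 = 22
S(4) = 2*22 + 8 = 52
S(5) = 2*52 + 22 = 126
S(6) = 2*126 + 52 = 304
S(7) = 2*304 + 126 = 734
S(8) = 2*734 + 304 = 1772
S(9) = 2*1772 + 734 = 4278
Sum = (-4) + 6 + 8 + 22 + 52 + 126 + 304 + 734 + 1772 + 4278 = 7298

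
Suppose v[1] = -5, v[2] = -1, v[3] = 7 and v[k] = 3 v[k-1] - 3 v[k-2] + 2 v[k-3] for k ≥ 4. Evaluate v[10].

v[4] = 3·7 - 3·(-1) + 2·(-5) = 14
v[5] = 3·14 - 3·7 + 2·(-1) = 19
v[6] = 3·19 - 3·14 + 2·7 = 29
v[7] = 3·29 - 3·19 + 2·14 = 58
v[8] = 3·58 - 3·29 + 2·19 = 125
v[9] = 3·125 - 3·58 + 2·29 = 259
v[10] = 3·259 - 3·125 + 2·58 = 518

518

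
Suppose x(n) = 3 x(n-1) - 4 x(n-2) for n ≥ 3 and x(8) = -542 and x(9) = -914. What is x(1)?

Rearranging, x(n-2) = (x(n) - 3 x(n-1)) / -4.
x(7) = (-914 - 3(-542)) / -4 = 712/-4 = -178
x(6) = (-542 - 3(-178)) / -4 = -8/-4 = 2
x(5) = (-178 - 3(2)) / -4 = -184/-4 = 46
x(4) = (2 - 3(46)) / -4 = -136/-4 = 34
x(3) = (46 - 3(34)) / -4 = -56/-4 = 14
x(2) = (34 - 3(14)) / -4 = -8/-4 = 2
x(1) = (14 - 3(2)) / -4 = 8/-4 = -2

-2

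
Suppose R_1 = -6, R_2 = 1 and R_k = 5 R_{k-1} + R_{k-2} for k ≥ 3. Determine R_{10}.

R_3 = 5(1) + (-6) = -1
R_4 = 5(-1) + 1 = -4
R_5 = 5(-4) + (-1) = -21
R_6 = 5(-21) + (-4) = -109
R_7 = 5(-109) + (-21) = -566
R_8 = 5(-566) + (-109) = -2939
R_9 = 5(-2939) + (-566) = -15261
R_{10} = 5(-15261) + (-2939) = -79244

-79244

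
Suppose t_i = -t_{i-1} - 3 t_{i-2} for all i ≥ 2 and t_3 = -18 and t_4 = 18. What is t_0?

-2

Rearranging, t_{i-2} = (t_i + t_{i-1}) / -3.
t_2 = (18 + (-18)) / -3 = 0/-3 = 0
t_1 = (-18 + 0) / -3 = -18/-3 = 6
t_0 = (0 + 6) / -3 = 6/-3 = -2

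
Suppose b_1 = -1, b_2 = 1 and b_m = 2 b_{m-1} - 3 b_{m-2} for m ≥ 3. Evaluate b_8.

-17

b_3 = 2·1 - 3·(-1) = 5
b_4 = 2·5 - 3·1 = 7
b_5 = 2·7 - 3·5 = -1
b_6 = 2·(-1) - 3·7 = -23
b_7 = 2·(-23) - 3·(-1) = -43
b_8 = 2·(-43) - 3·(-23) = -17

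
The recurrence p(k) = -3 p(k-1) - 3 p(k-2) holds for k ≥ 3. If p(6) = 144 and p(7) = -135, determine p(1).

5

Rearranging, p(k-2) = (p(k) + 3 p(k-1)) / -3.
p(5) = (-135 + 3(144)) / -3 = 297/-3 = -99
p(4) = (144 + 3(-99)) / -3 = -153/-3 = 51
p(3) = (-99 + 3(51)) / -3 = 54/-3 = -18
p(2) = (51 + 3(-18)) / -3 = -3/-3 = 1
p(1) = (-18 + 3(1)) / -3 = -15/-3 = 5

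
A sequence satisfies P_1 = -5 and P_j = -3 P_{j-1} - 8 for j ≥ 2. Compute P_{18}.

387420487

The fixed point is -8/(1 + 3) = -2, so P_j + 2 = -3(P_{j-1} + 2).
Hence P_j = -3·(-3)^{j-1} - 2.
P_{18} = -3·(-3)^{17} - 2 = -3·-129140163 - 2 = 387420487.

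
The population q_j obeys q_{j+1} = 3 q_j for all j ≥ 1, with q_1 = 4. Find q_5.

q_2 = 3·4 = 12
q_3 = 3·12 = 36
q_4 = 3·36 = 108
q_5 = 3·108 = 324

324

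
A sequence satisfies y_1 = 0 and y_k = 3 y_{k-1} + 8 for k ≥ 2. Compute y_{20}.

4649045864

The fixed point is 8/(1 - 3) = -4, so y_k + 4 = 3(y_{k-1} + 4).
Hence y_k = 4·3^{k-1} - 4.
y_{20} = 4·3^{19} - 4 = 4·1162261467 - 4 = 4649045864.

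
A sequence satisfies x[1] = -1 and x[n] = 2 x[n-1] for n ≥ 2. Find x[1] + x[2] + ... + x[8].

x[2] = 2·(-1) = -2
x[3] = 2·(-2) = -4
x[4] = 2·(-4) = -8
x[5] = 2·(-8) = -16
x[6] = 2·(-16) = -32
x[7] = 2·(-32) = -64
x[8] = 2·(-64) = -128
Sum = (-1) + (-2) + (-4) + (-8) + (-16) + (-32) + (-64) + (-128) = -255

-255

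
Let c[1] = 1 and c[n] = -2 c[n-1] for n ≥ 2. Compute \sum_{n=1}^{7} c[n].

c[2] = -2·1 = -2
c[3] = -2·(-2) = 4
c[4] = -2·4 = -8
c[5] = -2·(-8) = 16
c[6] = -2·16 = -32
c[7] = -2·(-32) = 64
Sum = 1 + (-2) + 4 + (-8) + 16 + (-32) + 64 = 43

43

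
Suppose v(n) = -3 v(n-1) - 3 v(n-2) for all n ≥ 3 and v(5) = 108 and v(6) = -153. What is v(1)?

-5

Rearranging, v(n-2) = (v(n) + 3 v(n-1)) / -3.
v(4) = (-153 + 3*108) / -3 = 171/-3 = -57
v(3) = (108 + 3*(-57)) / -3 = -63/-3 = 21
v(2) = (-57 + 3*21) / -3 = 6/-3 = -2
v(1) = (21 + 3*(-2)) / -3 = 15/-3 = -5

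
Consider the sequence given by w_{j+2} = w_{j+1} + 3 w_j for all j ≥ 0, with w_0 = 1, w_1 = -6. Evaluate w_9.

w_2 = (-6) + 3*1 = -3
w_3 = (-3) + 3*(-6) = -21
w_4 = (-21) + 3*(-3) = -30
w_5 = (-30) + 3*(-21) = -93
w_6 = (-93) + 3*(-30) = -183
w_7 = (-183) + 3*(-93) = -462
w_8 = (-462) + 3*(-183) = -1011
w_9 = (-1011) + 3*(-462) = -2397

-2397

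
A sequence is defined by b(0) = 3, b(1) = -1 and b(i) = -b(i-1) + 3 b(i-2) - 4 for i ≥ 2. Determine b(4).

27

b(2) = -(-1) + 3·3 - 4 = 6
b(3) = -6 + 3·(-1) - 4 = -13
b(4) = -(-13) + 3·6 - 4 = 27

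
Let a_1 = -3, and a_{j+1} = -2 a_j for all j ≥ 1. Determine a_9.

-768

a_2 = -2(-3) = 6
a_3 = -2(6) = -12
a_4 = -2(-12) = 24
a_5 = -2(24) = -48
a_6 = -2(-48) = 96
a_7 = -2(96) = -192
a_8 = -2(-192) = 384
a_9 = -2(384) = -768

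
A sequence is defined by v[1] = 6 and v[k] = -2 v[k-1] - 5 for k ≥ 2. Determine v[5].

121

v[2] = -2*6 - 5 = -17
v[3] = -2*(-17) - 5 = 29
v[4] = -2*29 - 5 = -63
v[5] = -2*(-63) - 5 = 121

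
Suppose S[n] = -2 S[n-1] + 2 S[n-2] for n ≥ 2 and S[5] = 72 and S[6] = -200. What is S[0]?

Rearranging, S[n-2] = (S[n] + 2 S[n-1]) / 2.
S[4] = (-200 + 2(72)) / 2 = -56/2 = -28
S[3] = (72 + 2(-28)) / 2 = 16/2 = 8
S[2] = (-28 + 2(8)) / 2 = -12/2 = -6
S[1] = (8 + 2(-6)) / 2 = -4/2 = -2
S[0] = (-6 + 2(-2)) / 2 = -10/2 = -5

-5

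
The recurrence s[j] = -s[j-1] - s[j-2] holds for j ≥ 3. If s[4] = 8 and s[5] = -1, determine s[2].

Rearranging, s[j-2] = -(s[j] + s[j-1]).
s[3] = -(-1 + 8) = -7
s[2] = -(8 + (-7)) = -1

-1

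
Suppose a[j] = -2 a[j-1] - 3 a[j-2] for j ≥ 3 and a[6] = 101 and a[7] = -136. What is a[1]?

Rearranging, a[j-2] = (a[j] + 2 a[j-1]) / -3.
a[5] = (-136 + 2(101)) / -3 = 66/-3 = -22
a[4] = (101 + 2(-22)) / -3 = 57/-3 = -19
a[3] = (-22 + 2(-19)) / -3 = -60/-3 = 20
a[2] = (-19 + 2(20)) / -3 = 21/-3 = -7
a[1] = (20 + 2(-7)) / -3 = 6/-3 = -2

-2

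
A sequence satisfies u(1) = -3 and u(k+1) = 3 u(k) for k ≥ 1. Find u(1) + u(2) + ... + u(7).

u(2) = 3*(-3) = -9
u(3) = 3*(-9) = -27
u(4) = 3*(-27) = -81
u(5) = 3*(-81) = -243
u(6) = 3*(-243) = -729
u(7) = 3*(-729) = -2187
Sum = (-3) + (-9) + (-27) + (-81) + (-243) + (-729) + (-2187) = -3279

-3279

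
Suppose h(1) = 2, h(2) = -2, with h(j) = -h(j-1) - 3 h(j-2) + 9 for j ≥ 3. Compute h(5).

h(3) = -(-2) - 3(2) + 9 = 5
h(4) = -5 - 3(-2) + 9 = 10
h(5) = -10 - 3(5) + 9 = -16

-16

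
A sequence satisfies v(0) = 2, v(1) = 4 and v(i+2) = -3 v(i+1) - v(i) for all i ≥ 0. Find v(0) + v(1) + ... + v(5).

v(2) = -3(4) - 2 = -14
v(3) = -3(-14) - 4 = 38
v(4) = -3(38) - (-14) = -100
v(5) = -3(-100) - 38 = 262
Sum = 2 + 4 + (-14) + 38 + (-100) + 262 = 192

192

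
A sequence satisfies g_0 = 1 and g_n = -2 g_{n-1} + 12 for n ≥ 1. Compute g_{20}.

-3145724

The fixed point is 12/(1 + 2) = 4, so g_n - 4 = -2(g_{n-1} - 4).
Hence g_n = -3·(-2)^n + 4.
g_{20} = -3·(-2)^{20} + 4 = -3·1048576 + 4 = -3145724.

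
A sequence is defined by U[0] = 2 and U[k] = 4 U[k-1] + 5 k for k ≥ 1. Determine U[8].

U[1] = 4(2) + 5 = 13
U[2] = 4(13) + 10 = 62
U[3] = 4(62) + 15 = 263
U[4] = 4(263) + 20 = 1072
U[5] = 4(1072) + 25 = 4313
U[6] = 4(4313) + 30 = 17282
U[7] = 4(17282) + 35 = 69163
U[8] = 4(69163) + 40 = 276692

276692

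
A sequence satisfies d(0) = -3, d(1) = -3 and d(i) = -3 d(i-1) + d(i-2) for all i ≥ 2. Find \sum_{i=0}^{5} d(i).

-180

d(2) = -3·(-3) + (-3) = 6
d(3) = -3·6 + (-3) = -21
d(4) = -3·(-21) + 6 = 69
d(5) = -3·69 + (-21) = -228
Sum = (-3) + (-3) + 6 + (-21) + 69 + (-228) = -180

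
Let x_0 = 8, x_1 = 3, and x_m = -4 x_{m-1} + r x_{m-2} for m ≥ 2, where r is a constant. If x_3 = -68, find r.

4

x_2 = -12 + 8r
x_3 = 48 - 29r
So 48 - 29r = -68, giving r = 4.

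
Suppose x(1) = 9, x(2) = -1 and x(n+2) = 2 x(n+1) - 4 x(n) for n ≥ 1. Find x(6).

x(3) = 2·(-1) - 4·9 = -38
x(4) = 2·(-38) - 4·(-1) = -72
x(5) = 2·(-72) - 4·(-38) = 8
x(6) = 2·8 - 4·(-72) = 304

304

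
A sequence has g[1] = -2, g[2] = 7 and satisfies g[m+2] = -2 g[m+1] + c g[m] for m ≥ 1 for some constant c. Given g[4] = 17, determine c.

-1

g[3] = -14 - 2c
g[4] = 28 + 11c
So 28 + 11c = 17, giving c = -1.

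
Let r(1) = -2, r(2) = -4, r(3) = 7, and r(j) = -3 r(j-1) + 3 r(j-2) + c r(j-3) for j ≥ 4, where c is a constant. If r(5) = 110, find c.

r(4) = -33 - 2c
r(5) = 120 + 2c
So 120 + 2c = 110, giving c = -5.

-5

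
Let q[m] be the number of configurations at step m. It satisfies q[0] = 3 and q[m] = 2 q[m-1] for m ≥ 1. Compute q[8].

768

q[1] = 2*3 = 6
q[2] = 2*6 = 12
q[3] = 2*12 = 24
q[4] = 2*24 = 48
q[5] = 2*48 = 96
q[6] = 2*96 = 192
q[7] = 2*192 = 384
q[8] = 2*384 = 768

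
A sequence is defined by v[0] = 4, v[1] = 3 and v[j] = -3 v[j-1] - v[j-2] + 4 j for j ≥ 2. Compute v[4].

v[2] = -3(3) - 4 + 8 = -5
v[3] = -3(-5) - 3 + 12 = 24
v[4] = -3(24) - (-5) + 16 = -51

-51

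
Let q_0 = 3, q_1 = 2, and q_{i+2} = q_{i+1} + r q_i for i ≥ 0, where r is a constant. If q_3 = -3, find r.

-1

q_2 = 2 + 3r
q_3 = 2 + 5r
So 2 + 5r = -3, giving r = -1.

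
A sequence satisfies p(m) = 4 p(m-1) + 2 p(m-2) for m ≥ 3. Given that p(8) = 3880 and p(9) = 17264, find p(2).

Rearranging, p(m-2) = (p(m) - 4 p(m-1)) / 2.
p(7) = (17264 - 4*3880) / 2 = 1744/2 = 872
p(6) = (3880 - 4*872) / 2 = 392/2 = 196
p(5) = (872 - 4*196) / 2 = 88/2 = 44
p(4) = (196 - 4*44) / 2 = 20/2 = 10
p(3) = (44 - 4*10) / 2 = 4/2 = 2
p(2) = (10 - 4*2) / 2 = 2/2 = 1

1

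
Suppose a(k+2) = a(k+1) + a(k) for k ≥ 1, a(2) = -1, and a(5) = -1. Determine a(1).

1

Let a(1) = v.
a(3) = -1 + v
a(4) = -2 + v
a(5) = -3 + 2v
So -3 + 2v = -1, giving v = 1.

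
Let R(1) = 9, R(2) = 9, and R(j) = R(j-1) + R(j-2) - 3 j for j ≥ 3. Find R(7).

R(3) = 9 + 9 - 9 = 9
R(4) = 9 + 9 - 12 = 6
R(5) = 6 + 9 - 15 = 0
R(6) = 0 + 6 - 18 = -12
R(7) = (-12) + 0 - 21 = -33

-33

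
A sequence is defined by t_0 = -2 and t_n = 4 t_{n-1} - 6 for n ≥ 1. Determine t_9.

-1048574

t_1 = 4(-2) - 6 = -14
t_2 = 4(-14) - 6 = -62
t_3 = 4(-62) - 6 = -254
t_4 = 4(-254) - 6 = -1022
t_5 = 4(-1022) - 6 = -4094
t_6 = 4(-4094) - 6 = -16382
t_7 = 4(-16382) - 6 = -65534
t_8 = 4(-65534) - 6 = -262142
t_9 = 4(-262142) - 6 = -1048574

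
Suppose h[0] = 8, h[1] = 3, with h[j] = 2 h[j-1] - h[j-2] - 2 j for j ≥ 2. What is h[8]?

-256

h[2] = 2·3 - 8 - 4 = -6
h[3] = 2·(-6) - 3 - 6 = -21
h[4] = 2·(-21) - (-6) - 8 = -44
h[5] = 2·(-44) - (-21) - 10 = -77
h[6] = 2·(-77) - (-44) - 12 = -122
h[7] = 2·(-122) - (-77) - 14 = -181
h[8] = 2·(-181) - (-122) - 16 = -256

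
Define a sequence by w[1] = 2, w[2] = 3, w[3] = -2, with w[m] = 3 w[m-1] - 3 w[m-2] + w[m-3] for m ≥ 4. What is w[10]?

-205

w[4] = 3·(-2) - 3·3 + 2 = -13
w[5] = 3·(-13) - 3·(-2) + 3 = -30
w[6] = 3·(-30) - 3·(-13) + (-2) = -53
w[7] = 3·(-53) - 3·(-30) + (-13) = -82
w[8] = 3·(-82) - 3·(-53) + (-30) = -117
w[9] = 3·(-117) - 3·(-82) + (-53) = -158
w[10] = 3·(-158) - 3·(-117) + (-82) = -205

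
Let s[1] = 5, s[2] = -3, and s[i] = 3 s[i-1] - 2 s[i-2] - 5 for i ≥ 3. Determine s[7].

-784

s[3] = 3*(-3) - 2*5 - 5 = -24
s[4] = 3*(-24) - 2*(-3) - 5 = -71
s[5] = 3*(-71) - 2*(-24) - 5 = -170
s[6] = 3*(-170) - 2*(-71) - 5 = -373
s[7] = 3*(-373) - 2*(-170) - 5 = -784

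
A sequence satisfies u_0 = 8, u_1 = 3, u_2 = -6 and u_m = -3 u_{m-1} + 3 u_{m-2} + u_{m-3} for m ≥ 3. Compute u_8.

-23736

u_3 = -3*(-6) + 3*3 + 8 = 35
u_4 = -3*35 + 3*(-6) + 3 = -120
u_5 = -3*(-120) + 3*35 + (-6) = 459
u_6 = -3*459 + 3*(-120) + 35 = -1702
u_7 = -3*(-1702) + 3*459 + (-120) = 6363
u_8 = -3*6363 + 3*(-1702) + 459 = -23736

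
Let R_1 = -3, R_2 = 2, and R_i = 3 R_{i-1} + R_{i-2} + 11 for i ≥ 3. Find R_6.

R_3 = 3·2 + (-3) + 11 = 14
R_4 = 3·14 + 2 + 11 = 55
R_5 = 3·55 + 14 + 11 = 190
R_6 = 3·190 + 55 + 11 = 636

636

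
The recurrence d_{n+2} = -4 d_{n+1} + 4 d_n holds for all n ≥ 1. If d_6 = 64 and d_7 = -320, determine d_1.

Rearranging, d_{n-2} = (d_n + 4 d_{n-1}) / 4.
d_5 = (-320 + 4(64)) / 4 = -64/4 = -16
d_4 = (64 + 4(-16)) / 4 = 0/4 = 0
d_3 = (-16 + 4(0)) / 4 = -16/4 = -4
d_2 = (0 + 4(-4)) / 4 = -16/4 = -4
d_1 = (-4 + 4(-4)) / 4 = -20/4 = -5

-5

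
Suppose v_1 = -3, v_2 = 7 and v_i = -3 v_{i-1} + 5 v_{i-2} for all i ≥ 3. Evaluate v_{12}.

v_3 = -3*7 + 5*(-3) = -36
v_4 = -3*(-36) + 5*7 = 143
v_5 = -3*143 + 5*(-36) = -609
v_6 = -3*(-609) + 5*143 = 2542
v_7 = -3*2542 + 5*(-609) = -10671
v_8 = -3*(-10671) + 5*2542 = 44723
v_9 = -3*44723 + 5*(-10671) = -187524
v_{10} = -3*(-187524) + 5*44723 = 786187
v_{11} = -3*786187 + 5*(-187524) = -3296181
v_{12} = -3*(-3296181) + 5*786187 = 13819478

13819478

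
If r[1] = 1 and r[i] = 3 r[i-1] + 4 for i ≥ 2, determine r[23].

94143178825

The fixed point is 4/(1 - 3) = -2, so r[i] + 2 = 3(r[i-1] + 2).
Hence r[i] = 3·3^{i-1} - 2.
r[23] = 3·3^{22} - 2 = 3·31381059609 - 2 = 94143178825.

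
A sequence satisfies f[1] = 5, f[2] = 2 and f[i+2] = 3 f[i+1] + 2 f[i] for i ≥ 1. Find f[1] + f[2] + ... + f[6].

931

f[3] = 3(2) + 2(5) = 16
f[4] = 3(16) + 2(2) = 52
f[5] = 3(52) + 2(16) = 188
f[6] = 3(188) + 2(52) = 668
Sum = 5 + 2 + 16 + 52 + 188 + 668 = 931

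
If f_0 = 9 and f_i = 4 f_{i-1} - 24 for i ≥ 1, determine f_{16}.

4294967304

The fixed point is -24/(1 - 4) = 8, so f_i - 8 = 4(f_{i-1} - 8).
Hence f_i = 1·4^i + 8.
f_{16} = 1·4^{16} + 8 = 1·4294967296 + 8 = 4294967304.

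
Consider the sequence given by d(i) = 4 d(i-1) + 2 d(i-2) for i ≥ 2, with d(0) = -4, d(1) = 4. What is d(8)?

d(2) = 4*4 + 2*(-4) = 8
d(3) = 4*8 + 2*4 = 40
d(4) = 4*40 + 2*8 = 176
d(5) = 4*176 + 2*40 = 784
d(6) = 4*784 + 2*176 = 3488
d(7) = 4*3488 + 2*784 = 15520
d(8) = 4*15520 + 2*3488 = 69056

69056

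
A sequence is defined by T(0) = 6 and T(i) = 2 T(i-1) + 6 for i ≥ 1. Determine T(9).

6138

T(1) = 2(6) + 6 = 18
T(2) = 2(18) + 6 = 42
T(3) = 2(42) + 6 = 90
T(4) = 2(90) + 6 = 186
T(5) = 2(186) + 6 = 378
T(6) = 2(378) + 6 = 762
T(7) = 2(762) + 6 = 1530
T(8) = 2(1530) + 6 = 3066
T(9) = 2(3066) + 6 = 6138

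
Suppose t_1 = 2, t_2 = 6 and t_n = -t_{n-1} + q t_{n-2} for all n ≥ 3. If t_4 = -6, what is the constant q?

-3

t_3 = -6 + 2q
t_4 = 6 + 4q
So 6 + 4q = -6, giving q = -3.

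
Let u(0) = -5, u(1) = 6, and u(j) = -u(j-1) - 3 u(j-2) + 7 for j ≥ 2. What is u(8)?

u(2) = -6 - 3*(-5) + 7 = 16
u(3) = -16 - 3*6 + 7 = -27
u(4) = -(-27) - 3*16 + 7 = -14
u(5) = -(-14) - 3*(-27) + 7 = 102
u(6) = -102 - 3*(-14) + 7 = -53
u(7) = -(-53) - 3*102 + 7 = -246
u(8) = -(-246) - 3*(-53) + 7 = 412

412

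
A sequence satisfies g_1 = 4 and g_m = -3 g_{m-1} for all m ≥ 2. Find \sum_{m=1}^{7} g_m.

g_2 = -3·4 = -12
g_3 = -3·(-12) = 36
g_4 = -3·36 = -108
g_5 = -3·(-108) = 324
g_6 = -3·324 = -972
g_7 = -3·(-972) = 2916
Sum = 4 + (-12) + 36 + (-108) + 324 + (-972) + 2916 = 2188

2188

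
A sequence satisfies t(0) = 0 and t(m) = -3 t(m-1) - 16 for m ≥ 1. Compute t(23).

The fixed point is -16/(1 + 3) = -4, so t(m) + 4 = -3(t(m-1) + 4).
Hence t(m) = 4·(-3)^m - 4.
t(23) = 4·(-3)^{23} - 4 = 4·-94143178827 - 4 = -376572715312.

-376572715312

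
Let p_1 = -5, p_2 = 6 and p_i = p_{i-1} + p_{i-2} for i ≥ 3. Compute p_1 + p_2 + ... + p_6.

32

p_3 = 6 + (-5) = 1
p_4 = 1 + 6 = 7
p_5 = 7 + 1 = 8
p_6 = 8 + 7 = 15
Sum = (-5) + 6 + 1 + 7 + 8 + 15 = 32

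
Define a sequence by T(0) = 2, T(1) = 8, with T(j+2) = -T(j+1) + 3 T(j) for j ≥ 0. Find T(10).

T(2) = -8 + 3·2 = -2
T(3) = -(-2) + 3·8 = 26
T(4) = -26 + 3·(-2) = -32
T(5) = -(-32) + 3·26 = 110
T(6) = -110 + 3·(-32) = -206
T(7) = -(-206) + 3·110 = 536
T(8) = -536 + 3·(-206) = -1154
T(9) = -(-1154) + 3·536 = 2762
T(10) = -2762 + 3·(-1154) = -6224

-6224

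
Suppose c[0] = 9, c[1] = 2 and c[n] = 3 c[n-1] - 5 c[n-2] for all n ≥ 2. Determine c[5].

77

c[2] = 3(2) - 5(9) = -39
c[3] = 3(-39) - 5(2) = -127
c[4] = 3(-127) - 5(-39) = -186
c[5] = 3(-186) - 5(-127) = 77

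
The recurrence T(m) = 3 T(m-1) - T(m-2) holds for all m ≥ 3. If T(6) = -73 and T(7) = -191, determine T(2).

Rearranging, T(m-2) = -(T(m) - 3 T(m-1)).
T(5) = -(-191 - 3·(-73)) = -28
T(4) = -(-73 - 3·(-28)) = -11
T(3) = -(-28 - 3·(-11)) = -5
T(2) = -(-11 - 3·(-5)) = -4

-4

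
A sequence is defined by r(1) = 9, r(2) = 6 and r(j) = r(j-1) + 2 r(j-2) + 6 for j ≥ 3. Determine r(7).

450

r(3) = 6 + 2(9) + 6 = 30
r(4) = 30 + 2(6) + 6 = 48
r(5) = 48 + 2(30) + 6 = 114
r(6) = 114 + 2(48) + 6 = 216
r(7) = 216 + 2(114) + 6 = 450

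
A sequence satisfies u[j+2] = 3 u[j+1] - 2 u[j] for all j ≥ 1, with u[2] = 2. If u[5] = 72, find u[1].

-3

Let u[1] = x.
u[3] = 6 - 2x
u[4] = 14 - 6x
u[5] = 30 - 14x
So 30 - 14x = 72, giving x = -3.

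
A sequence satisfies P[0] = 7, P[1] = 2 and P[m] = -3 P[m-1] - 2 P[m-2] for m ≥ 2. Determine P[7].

1136

P[2] = -3(2) - 2(7) = -20
P[3] = -3(-20) - 2(2) = 56
P[4] = -3(56) - 2(-20) = -128
P[5] = -3(-128) - 2(56) = 272
P[6] = -3(272) - 2(-128) = -560
P[7] = -3(-560) - 2(272) = 1136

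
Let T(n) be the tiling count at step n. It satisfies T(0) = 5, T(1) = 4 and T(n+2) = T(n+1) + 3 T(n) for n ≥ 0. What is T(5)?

T(2) = 4 + 3·5 = 19
T(3) = 19 + 3·4 = 31
T(4) = 31 + 3·19 = 88
T(5) = 88 + 3·31 = 181

181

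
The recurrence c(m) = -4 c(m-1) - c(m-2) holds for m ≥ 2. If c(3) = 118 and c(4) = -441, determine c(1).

Rearranging, c(m-2) = -(c(m) + 4 c(m-1)).
c(2) = -(-441 + 4(118)) = -31
c(1) = -(118 + 4(-31)) = 6

6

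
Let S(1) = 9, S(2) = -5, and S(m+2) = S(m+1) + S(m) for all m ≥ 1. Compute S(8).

7

S(3) = (-5) + 9 = 4
S(4) = 4 + (-5) = -1
S(5) = (-1) + 4 = 3
S(6) = 3 + (-1) = 2
S(7) = 2 + 3 = 5
S(8) = 5 + 2 = 7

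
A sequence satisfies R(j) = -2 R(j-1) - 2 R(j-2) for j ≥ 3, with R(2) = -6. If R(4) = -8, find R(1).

Let R(1) = z.
R(3) = 12 - 2z
R(4) = -12 + 4z
So -12 + 4z = -8, giving z = 1.

1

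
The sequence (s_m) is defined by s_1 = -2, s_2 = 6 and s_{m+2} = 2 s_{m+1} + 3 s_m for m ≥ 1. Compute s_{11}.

s_3 = 2·6 + 3·(-2) = 6
s_4 = 2·6 + 3·6 = 30
s_5 = 2·30 + 3·6 = 78
s_6 = 2·78 + 3·30 = 246
s_7 = 2·246 + 3·78 = 726
s_8 = 2·726 + 3·246 = 2190
s_9 = 2·2190 + 3·726 = 6558
s_{10} = 2·6558 + 3·2190 = 19686
s_{11} = 2·19686 + 3·6558 = 59046

59046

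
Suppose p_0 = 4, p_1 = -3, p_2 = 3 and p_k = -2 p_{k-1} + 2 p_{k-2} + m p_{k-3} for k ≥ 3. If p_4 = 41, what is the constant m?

p_3 = -12 + 4m
p_4 = 30 - 11m
So 30 - 11m = 41, giving m = -1.

-1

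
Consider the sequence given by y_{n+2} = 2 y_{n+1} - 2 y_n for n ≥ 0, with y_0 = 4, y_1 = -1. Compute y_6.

y_2 = 2(-1) - 2(4) = -10
y_3 = 2(-10) - 2(-1) = -18
y_4 = 2(-18) - 2(-10) = -16
y_5 = 2(-16) - 2(-18) = 4
y_6 = 2(4) - 2(-16) = 40

40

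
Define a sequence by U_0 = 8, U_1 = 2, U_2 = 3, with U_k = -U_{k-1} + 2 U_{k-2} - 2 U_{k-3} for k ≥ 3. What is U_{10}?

3053

U_3 = -3 + 2·2 - 2·8 = -15
U_4 = -(-15) + 2·3 - 2·2 = 17
U_5 = -17 + 2·(-15) - 2·3 = -53
U_6 = -(-53) + 2·17 - 2·(-15) = 117
U_7 = -117 + 2·(-53) - 2·17 = -257
U_8 = -(-257) + 2·117 - 2·(-53) = 597
U_9 = -597 + 2·(-257) - 2·117 = -1345
U_{10} = -(-1345) + 2·597 - 2·(-257) = 3053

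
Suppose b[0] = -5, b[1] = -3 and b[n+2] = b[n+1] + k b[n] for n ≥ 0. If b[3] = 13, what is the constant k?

-2

b[2] = -3 - 5k
b[3] = -3 - 8k
So -3 - 8k = 13, giving k = -2.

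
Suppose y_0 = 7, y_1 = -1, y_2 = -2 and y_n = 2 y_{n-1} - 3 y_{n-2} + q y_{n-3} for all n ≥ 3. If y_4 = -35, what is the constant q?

y_3 = -1 + 7q
y_4 = 4 + 13q
So 4 + 13q = -35, giving q = -3.

-3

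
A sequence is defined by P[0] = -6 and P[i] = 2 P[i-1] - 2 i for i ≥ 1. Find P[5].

P[1] = 2*(-6) - 2 = -14
P[2] = 2*(-14) - 4 = -32
P[3] = 2*(-32) - 6 = -70
P[4] = 2*(-70) - 8 = -148
P[5] = 2*(-148) - 10 = -306

-306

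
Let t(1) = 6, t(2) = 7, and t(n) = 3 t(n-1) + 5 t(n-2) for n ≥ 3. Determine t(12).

18493673

t(3) = 3*7 + 5*6 = 51
t(4) = 3*51 + 5*7 = 188
t(5) = 3*188 + 5*51 = 819
t(6) = 3*819 + 5*188 = 3397
t(7) = 3*3397 + 5*819 = 14286
t(8) = 3*14286 + 5*3397 = 59843
t(9) = 3*59843 + 5*14286 = 250959
t(10) = 3*250959 + 5*59843 = 1052092
t(11) = 3*1052092 + 5*250959 = 4411071
t(12) = 3*4411071 + 5*1052092 = 18493673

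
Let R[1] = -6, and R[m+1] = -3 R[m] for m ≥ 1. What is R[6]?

1458

R[2] = -3(-6) = 18
R[3] = -3(18) = -54
R[4] = -3(-54) = 162
R[5] = -3(162) = -486
R[6] = -3(-486) = 1458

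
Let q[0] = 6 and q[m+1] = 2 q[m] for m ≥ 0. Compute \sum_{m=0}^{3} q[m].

90

q[1] = 2*6 = 12
q[2] = 2*12 = 24
q[3] = 2*24 = 48
Sum = 6 + 12 + 24 + 48 = 90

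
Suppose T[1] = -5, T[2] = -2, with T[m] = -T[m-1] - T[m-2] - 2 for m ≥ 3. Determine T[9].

5

T[3] = -(-2) - (-5) - 2 = 5
T[4] = -5 - (-2) - 2 = -5
T[5] = -(-5) - 5 - 2 = -2
T[6] = -(-2) - (-5) - 2 = 5
T[7] = -5 - (-2) - 2 = -5
T[8] = -(-5) - 5 - 2 = -2
T[9] = -(-2) - (-5) - 2 = 5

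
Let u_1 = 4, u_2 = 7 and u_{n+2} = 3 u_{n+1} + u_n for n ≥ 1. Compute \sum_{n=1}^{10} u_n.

u_3 = 3·7 + 4 = 25
u_4 = 3·25 + 7 = 82
u_5 = 3·82 + 25 = 271
u_6 = 3·271 + 82 = 895
u_7 = 3·895 + 271 = 2956
u_8 = 3·2956 + 895 = 9763
u_9 = 3·9763 + 2956 = 32245
u_{10} = 3·32245 + 9763 = 106498
Sum = 4 + 7 + 25 + 82 + 271 + 895 + 2956 + 9763 + 32245 + 106498 = 152746

152746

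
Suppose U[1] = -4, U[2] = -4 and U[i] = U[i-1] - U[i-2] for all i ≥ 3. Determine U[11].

U[3] = (-4) - (-4) = 0
U[4] = 0 - (-4) = 4
U[5] = 4 - 0 = 4
U[6] = 4 - 4 = 0
U[7] = 0 - 4 = -4
U[8] = (-4) - 0 = -4
U[9] = (-4) - (-4) = 0
U[10] = 0 - (-4) = 4
U[11] = 4 - 0 = 4

4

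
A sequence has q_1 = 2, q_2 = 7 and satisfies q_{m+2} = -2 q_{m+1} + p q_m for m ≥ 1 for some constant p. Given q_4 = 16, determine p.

-4

q_3 = -14 + 2p
q_4 = 28 + 3p
So 28 + 3p = 16, giving p = -4.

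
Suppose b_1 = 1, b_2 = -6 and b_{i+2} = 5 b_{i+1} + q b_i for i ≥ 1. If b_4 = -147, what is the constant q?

-3

b_3 = -30 + q
b_4 = -150 - q
So -150 - q = -147, giving q = -3.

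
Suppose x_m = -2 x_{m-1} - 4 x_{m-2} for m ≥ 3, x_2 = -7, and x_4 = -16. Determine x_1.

-2

Let x_1 = v.
x_3 = 14 - 4v
x_4 = 8v
So 8v = -16, giving v = -2.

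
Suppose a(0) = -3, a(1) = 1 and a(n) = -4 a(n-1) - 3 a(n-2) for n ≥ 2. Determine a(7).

a(2) = -4*1 - 3*(-3) = 5
a(3) = -4*5 - 3*1 = -23
a(4) = -4*(-23) - 3*5 = 77
a(5) = -4*77 - 3*(-23) = -239
a(6) = -4*(-239) - 3*77 = 725
a(7) = -4*725 - 3*(-239) = -2183

-2183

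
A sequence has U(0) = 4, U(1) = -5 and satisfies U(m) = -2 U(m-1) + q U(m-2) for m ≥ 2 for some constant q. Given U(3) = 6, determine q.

-2

U(2) = 10 + 4q
U(3) = -20 - 13q
So -20 - 13q = 6, giving q = -2.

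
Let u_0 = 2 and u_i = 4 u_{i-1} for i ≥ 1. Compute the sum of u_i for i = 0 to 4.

682

u_1 = 4·2 = 8
u_2 = 4·8 = 32
u_3 = 4·32 = 128
u_4 = 4·128 = 512
Sum = 2 + 8 + 32 + 128 + 512 = 682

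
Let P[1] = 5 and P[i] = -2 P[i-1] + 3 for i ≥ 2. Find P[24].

The fixed point is 3/(1 + 2) = 1, so P[i] - 1 = -2(P[i-1] - 1).
Hence P[i] = 4·(-2)^{i-1} + 1.
P[24] = 4·(-2)^{23} + 1 = 4·-8388608 + 1 = -33554431.

-33554431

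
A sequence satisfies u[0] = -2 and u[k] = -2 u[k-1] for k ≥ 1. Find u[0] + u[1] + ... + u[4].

u[1] = -2(-2) = 4
u[2] = -2(4) = -8
u[3] = -2(-8) = 16
u[4] = -2(16) = -32
Sum = (-2) + 4 + (-8) + 16 + (-32) = -22

-22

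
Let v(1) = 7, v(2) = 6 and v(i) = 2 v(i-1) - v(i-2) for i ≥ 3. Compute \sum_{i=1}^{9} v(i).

27

v(3) = 2·6 - 7 = 5
v(4) = 2·5 - 6 = 4
v(5) = 2·4 - 5 = 3
v(6) = 2·3 - 4 = 2
v(7) = 2·2 - 3 = 1
v(8) = 2·1 - 2 = 0
v(9) = 2·0 - 1 = -1
Sum = 7 + 6 + 5 + 4 + 3 + 2 + 1 + 0 + (-1) = 27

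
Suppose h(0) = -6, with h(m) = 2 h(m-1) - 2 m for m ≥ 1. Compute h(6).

h(1) = 2*(-6) - 2 = -14
h(2) = 2*(-14) - 4 = -32
h(3) = 2*(-32) - 6 = -70
h(4) = 2*(-70) - 8 = -148
h(5) = 2*(-148) - 10 = -306
h(6) = 2*(-306) - 12 = -624

-624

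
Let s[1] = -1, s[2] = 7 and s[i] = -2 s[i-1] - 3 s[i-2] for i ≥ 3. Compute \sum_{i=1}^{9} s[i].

s[3] = -2·7 - 3·(-1) = -11
s[4] = -2·(-11) - 3·7 = 1
s[5] = -2·1 - 3·(-11) = 31
s[6] = -2·31 - 3·1 = -65
s[7] = -2·(-65) - 3·31 = 37
s[8] = -2·37 - 3·(-65) = 121
s[9] = -2·121 - 3·37 = -353
Sum = (-1) + 7 + (-11) + 1 + 31 + (-65) + 37 + 121 + (-353) = -233

-233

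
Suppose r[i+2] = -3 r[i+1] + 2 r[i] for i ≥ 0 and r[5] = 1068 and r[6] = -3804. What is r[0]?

Rearranging, r[i-2] = (r[i] + 3 r[i-1]) / 2.
r[4] = (-3804 + 3·1068) / 2 = -600/2 = -300
r[3] = (1068 + 3·(-300)) / 2 = 168/2 = 84
r[2] = (-300 + 3·84) / 2 = -48/2 = -24
r[1] = (84 + 3·(-24)) / 2 = 12/2 = 6
r[0] = (-24 + 3·6) / 2 = -6/2 = -3

-3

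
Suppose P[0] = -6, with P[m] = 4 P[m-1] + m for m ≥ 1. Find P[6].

-22758

P[1] = 4·(-6) + 1 = -23
P[2] = 4·(-23) + 2 = -90
P[3] = 4·(-90) + 3 = -357
P[4] = 4·(-357) + 4 = -1424
P[5] = 4·(-1424) + 5 = -5691
P[6] = 4·(-5691) + 6 = -22758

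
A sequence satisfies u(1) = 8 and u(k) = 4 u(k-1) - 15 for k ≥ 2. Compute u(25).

844424930131973

The fixed point is -15/(1 - 4) = 5, so u(k) - 5 = 4(u(k-1) - 5).
Hence u(k) = 3·4^{k-1} + 5.
u(25) = 3·4^{24} + 5 = 3·281474976710656 + 5 = 844424930131973.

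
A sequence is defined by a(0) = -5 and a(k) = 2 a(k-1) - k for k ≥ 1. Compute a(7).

a(1) = 2(-5) - 1 = -11
a(2) = 2(-11) - 2 = -24
a(3) = 2(-24) - 3 = -51
a(4) = 2(-51) - 4 = -106
a(5) = 2(-106) - 5 = -217
a(6) = 2(-217) - 6 = -440
a(7) = 2(-440) - 7 = -887

-887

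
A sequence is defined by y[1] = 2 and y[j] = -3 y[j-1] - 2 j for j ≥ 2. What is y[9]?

y[2] = -3·2 - 4 = -10
y[3] = -3·(-10) - 6 = 24
y[4] = -3·24 - 8 = -80
y[5] = -3·(-80) - 10 = 230
y[6] = -3·230 - 12 = -702
y[7] = -3·(-702) - 14 = 2092
y[8] = -3·2092 - 16 = -6292
y[9] = -3·(-6292) - 18 = 18858

18858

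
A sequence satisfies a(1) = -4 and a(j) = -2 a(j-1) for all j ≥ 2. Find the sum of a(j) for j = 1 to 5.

a(2) = -2*(-4) = 8
a(3) = -2*8 = -16
a(4) = -2*(-16) = 32
a(5) = -2*32 = -64
Sum = (-4) + 8 + (-16) + 32 + (-64) = -44

-44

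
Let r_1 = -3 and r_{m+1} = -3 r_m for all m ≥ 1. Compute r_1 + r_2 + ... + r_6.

546

r_2 = -3·(-3) = 9
r_3 = -3·9 = -27
r_4 = -3·(-27) = 81
r_5 = -3·81 = -243
r_6 = -3·(-243) = 729
Sum = (-3) + 9 + (-27) + 81 + (-243) + 729 = 546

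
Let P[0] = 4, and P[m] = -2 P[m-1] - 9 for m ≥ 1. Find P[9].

P[1] = -2·4 - 9 = -17
P[2] = -2·(-17) - 9 = 25
P[3] = -2·25 - 9 = -59
P[4] = -2·(-59) - 9 = 109
P[5] = -2·109 - 9 = -227
P[6] = -2·(-227) - 9 = 445
P[7] = -2·445 - 9 = -899
P[8] = -2·(-899) - 9 = 1789
P[9] = -2·1789 - 9 = -3587

-3587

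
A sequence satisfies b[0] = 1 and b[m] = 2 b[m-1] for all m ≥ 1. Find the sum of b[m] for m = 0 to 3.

b[1] = 2·1 = 2
b[2] = 2·2 = 4
b[3] = 2·4 = 8
Sum = 1 + 2 + 4 + 8 = 15

15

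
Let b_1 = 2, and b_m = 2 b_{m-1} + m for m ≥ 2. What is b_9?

b_2 = 2*2 + 2 = 6
b_3 = 2*6 + 3 = 15
b_4 = 2*15 + 4 = 34
b_5 = 2*34 + 5 = 73
b_6 = 2*73 + 6 = 152
b_7 = 2*152 + 7 = 311
b_8 = 2*311 + 8 = 630
b_9 = 2*630 + 9 = 1269

1269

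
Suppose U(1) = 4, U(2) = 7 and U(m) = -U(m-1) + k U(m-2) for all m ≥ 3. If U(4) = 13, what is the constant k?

U(3) = -7 + 4k
U(4) = 7 + 3k
So 7 + 3k = 13, giving k = 2.

2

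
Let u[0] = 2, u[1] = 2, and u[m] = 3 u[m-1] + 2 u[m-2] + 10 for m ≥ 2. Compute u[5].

974

u[2] = 3(2) + 2(2) + 10 = 20
u[3] = 3(20) + 2(2) + 10 = 74
u[4] = 3(74) + 2(20) + 10 = 272
u[5] = 3(272) + 2(74) + 10 = 974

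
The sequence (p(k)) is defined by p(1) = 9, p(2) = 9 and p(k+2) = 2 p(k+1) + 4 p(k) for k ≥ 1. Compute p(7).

5184

p(3) = 2·9 + 4·9 = 54
p(4) = 2·54 + 4·9 = 144
p(5) = 2·144 + 4·54 = 504
p(6) = 2·504 + 4·144 = 1584
p(7) = 2·1584 + 4·504 = 5184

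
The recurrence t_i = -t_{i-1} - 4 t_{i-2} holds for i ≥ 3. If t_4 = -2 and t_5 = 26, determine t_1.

Rearranging, t_{i-2} = (t_i + t_{i-1}) / -4.
t_3 = (26 + (-2)) / -4 = 24/-4 = -6
t_2 = (-2 + (-6)) / -4 = -8/-4 = 2
t_1 = (-6 + 2) / -4 = -4/-4 = 1

1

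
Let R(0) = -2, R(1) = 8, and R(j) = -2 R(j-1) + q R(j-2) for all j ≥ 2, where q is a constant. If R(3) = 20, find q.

R(2) = -16 - 2q
R(3) = 32 + 12q
So 32 + 12q = 20, giving q = -1.

-1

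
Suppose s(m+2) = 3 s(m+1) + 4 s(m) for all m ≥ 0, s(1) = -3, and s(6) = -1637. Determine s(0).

Let s(0) = x.
s(2) = -9 + 4x
s(3) = -39 + 12x
s(4) = -153 + 52x
s(5) = -615 + 204x
s(6) = -2457 + 820x
So -2457 + 820x = -1637, giving x = 1.

1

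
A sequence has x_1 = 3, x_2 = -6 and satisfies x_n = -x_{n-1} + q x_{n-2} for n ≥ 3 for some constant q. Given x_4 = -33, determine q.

3

x_3 = 6 + 3q
x_4 = -6 - 9q
So -6 - 9q = -33, giving q = 3.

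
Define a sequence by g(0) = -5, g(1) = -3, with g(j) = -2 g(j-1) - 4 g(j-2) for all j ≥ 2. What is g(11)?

g(2) = -2(-3) - 4(-5) = 26
g(3) = -2(26) - 4(-3) = -40
g(4) = -2(-40) - 4(26) = -24
g(5) = -2(-24) - 4(-40) = 208
g(6) = -2(208) - 4(-24) = -320
g(7) = -2(-320) - 4(208) = -192
g(8) = -2(-192) - 4(-320) = 1664
g(9) = -2(1664) - 4(-192) = -2560
g(10) = -2(-2560) - 4(1664) = -1536
g(11) = -2(-1536) - 4(-2560) = 13312

13312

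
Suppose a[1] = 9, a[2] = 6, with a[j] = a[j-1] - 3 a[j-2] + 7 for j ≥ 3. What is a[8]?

a[3] = 6 - 3(9) + 7 = -14
a[4] = (-14) - 3(6) + 7 = -25
a[5] = (-25) - 3(-14) + 7 = 24
a[6] = 24 - 3(-25) + 7 = 106
a[7] = 106 - 3(24) + 7 = 41
a[8] = 41 - 3(106) + 7 = -270

-270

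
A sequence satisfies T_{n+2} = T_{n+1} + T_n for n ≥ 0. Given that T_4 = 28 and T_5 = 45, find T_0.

Rearranging, T_{n-2} = T_n - T_{n-1}.
T_3 = 45 - 28 = 17
T_2 = 28 - 17 = 11
T_1 = 17 - 11 = 6
T_0 = 11 - 6 = 5

5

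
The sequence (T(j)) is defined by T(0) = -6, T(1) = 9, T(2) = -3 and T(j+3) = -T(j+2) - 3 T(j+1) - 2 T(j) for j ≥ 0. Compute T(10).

T(3) = -(-3) - 3(9) - 2(-6) = -12
T(4) = -(-12) - 3(-3) - 2(9) = 3
T(5) = -3 - 3(-12) - 2(-3) = 39
T(6) = -39 - 3(3) - 2(-12) = -24
T(7) = -(-24) - 3(39) - 2(3) = -99
T(8) = -(-99) - 3(-24) - 2(39) = 93
T(9) = -93 - 3(-99) - 2(-24) = 252
T(10) = -252 - 3(93) - 2(-99) = -333

-333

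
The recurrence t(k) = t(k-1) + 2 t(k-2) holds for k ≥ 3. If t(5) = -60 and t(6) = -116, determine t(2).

-6

Rearranging, t(k-2) = (t(k) - t(k-1)) / 2.
t(4) = (-116 - (-60)) / 2 = -56/2 = -28
t(3) = (-60 - (-28)) / 2 = -32/2 = -16
t(2) = (-28 - (-16)) / 2 = -12/2 = -6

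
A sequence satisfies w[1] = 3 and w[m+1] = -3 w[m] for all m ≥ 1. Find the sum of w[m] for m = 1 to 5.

183

w[2] = -3(3) = -9
w[3] = -3(-9) = 27
w[4] = -3(27) = -81
w[5] = -3(-81) = 243
Sum = 3 + (-9) + 27 + (-81) + 243 = 183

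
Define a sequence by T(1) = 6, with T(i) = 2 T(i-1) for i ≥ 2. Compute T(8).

T(2) = 2·6 = 12
T(3) = 2·12 = 24
T(4) = 2·24 = 48
T(5) = 2·48 = 96
T(6) = 2·96 = 192
T(7) = 2·192 = 384
T(8) = 2·384 = 768

768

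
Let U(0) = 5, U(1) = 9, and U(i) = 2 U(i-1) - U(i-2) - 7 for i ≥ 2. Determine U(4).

U(2) = 2(9) - 5 - 7 = 6
U(3) = 2(6) - 9 - 7 = -4
U(4) = 2(-4) - 6 - 7 = -21

-21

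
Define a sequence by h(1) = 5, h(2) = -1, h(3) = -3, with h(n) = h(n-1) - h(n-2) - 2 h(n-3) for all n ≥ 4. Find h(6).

11

h(4) = (-3) - (-1) - 2·5 = -12
h(5) = (-12) - (-3) - 2·(-1) = -7
h(6) = (-7) - (-12) - 2·(-3) = 11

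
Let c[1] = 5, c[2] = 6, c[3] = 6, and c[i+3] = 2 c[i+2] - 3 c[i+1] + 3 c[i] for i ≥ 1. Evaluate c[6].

27

c[4] = 2·6 - 3·6 + 3·5 = 9
c[5] = 2·9 - 3·6 + 3·6 = 18
c[6] = 2·18 - 3·9 + 3·6 = 27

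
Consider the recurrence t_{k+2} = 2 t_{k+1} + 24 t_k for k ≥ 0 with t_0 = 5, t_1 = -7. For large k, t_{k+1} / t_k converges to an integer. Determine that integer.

6

The characteristic equation is r^2 - 2r - 24 = 0, which factors as (r - 6)(r + 4) = 0.
So the roots are 6 and -4. Since |6| > |-4| and the coefficient of 6^k is non-zero, the ratio tends to 6.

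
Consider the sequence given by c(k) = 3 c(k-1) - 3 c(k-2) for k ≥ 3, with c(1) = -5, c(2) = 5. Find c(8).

c(3) = 3(5) - 3(-5) = 30
c(4) = 3(30) - 3(5) = 75
c(5) = 3(75) - 3(30) = 135
c(6) = 3(135) - 3(75) = 180
c(7) = 3(180) - 3(135) = 135
c(8) = 3(135) - 3(180) = -135

-135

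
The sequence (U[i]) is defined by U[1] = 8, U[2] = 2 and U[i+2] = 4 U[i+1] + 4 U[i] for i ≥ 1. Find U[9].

450560

U[3] = 4(2) + 4(8) = 40
U[4] = 4(40) + 4(2) = 168
U[5] = 4(168) + 4(40) = 832
U[6] = 4(832) + 4(168) = 4000
U[7] = 4(4000) + 4(832) = 19328
U[8] = 4(19328) + 4(4000) = 93312
U[9] = 4(93312) + 4(19328) = 450560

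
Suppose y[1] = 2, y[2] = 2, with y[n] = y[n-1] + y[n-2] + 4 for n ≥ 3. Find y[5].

y[3] = 2 + 2 + 4 = 8
y[4] = 8 + 2 + 4 = 14
y[5] = 14 + 8 + 4 = 26

26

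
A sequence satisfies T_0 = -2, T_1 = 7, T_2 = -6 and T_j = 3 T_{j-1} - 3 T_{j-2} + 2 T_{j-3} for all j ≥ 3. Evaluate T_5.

-174

T_3 = 3·(-6) - 3·7 + 2·(-2) = -43
T_4 = 3·(-43) - 3·(-6) + 2·7 = -97
T_5 = 3·(-97) - 3·(-43) + 2·(-6) = -174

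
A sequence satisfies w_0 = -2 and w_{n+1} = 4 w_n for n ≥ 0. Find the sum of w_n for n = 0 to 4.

-682

w_1 = 4(-2) = -8
w_2 = 4(-8) = -32
w_3 = 4(-32) = -128
w_4 = 4(-128) = -512
Sum = (-2) + (-8) + (-32) + (-128) + (-512) = -682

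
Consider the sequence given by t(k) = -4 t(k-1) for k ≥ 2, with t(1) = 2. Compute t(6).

-2048

t(2) = -4*2 = -8
t(3) = -4*(-8) = 32
t(4) = -4*32 = -128
t(5) = -4*(-128) = 512
t(6) = -4*512 = -2048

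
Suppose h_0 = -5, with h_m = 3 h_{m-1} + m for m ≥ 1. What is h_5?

h_1 = 3·(-5) + 1 = -14
h_2 = 3·(-14) + 2 = -40
h_3 = 3·(-40) + 3 = -117
h_4 = 3·(-117) + 4 = -347
h_5 = 3·(-347) + 5 = -1036

-1036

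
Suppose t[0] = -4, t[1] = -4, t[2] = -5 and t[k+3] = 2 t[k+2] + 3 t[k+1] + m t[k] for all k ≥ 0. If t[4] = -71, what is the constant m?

1

t[3] = -22 - 4m
t[4] = -59 - 12m
So -59 - 12m = -71, giving m = 1.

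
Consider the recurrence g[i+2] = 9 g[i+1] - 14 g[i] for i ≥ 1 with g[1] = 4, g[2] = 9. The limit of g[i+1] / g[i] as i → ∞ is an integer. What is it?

7

The characteristic equation is r^2 - 9r + 14 = 0, which factors as (r - 7)(r - 2) = 0.
So the roots are 7 and 2. Since |7| > |2| and the coefficient of 7^i is non-zero, the ratio tends to 7.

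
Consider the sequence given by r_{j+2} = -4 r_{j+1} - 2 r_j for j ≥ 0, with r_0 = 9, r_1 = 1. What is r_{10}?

r_2 = -4·1 - 2·9 = -22
r_3 = -4·(-22) - 2·1 = 86
r_4 = -4·86 - 2·(-22) = -300
r_5 = -4·(-300) - 2·86 = 1028
r_6 = -4·1028 - 2·(-300) = -3512
r_7 = -4·(-3512) - 2·1028 = 11992
r_8 = -4·11992 - 2·(-3512) = -40944
r_9 = -4·(-40944) - 2·11992 = 139792
r_{10} = -4·139792 - 2·(-40944) = -477280

-477280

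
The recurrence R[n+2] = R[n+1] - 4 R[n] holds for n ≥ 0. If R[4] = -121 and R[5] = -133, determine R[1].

Rearranging, R[n-2] = (R[n] - R[n-1]) / -4.
R[3] = (-133 - (-121)) / -4 = -12/-4 = 3
R[2] = (-121 - 3) / -4 = -124/-4 = 31
R[1] = (3 - 31) / -4 = -28/-4 = 7

7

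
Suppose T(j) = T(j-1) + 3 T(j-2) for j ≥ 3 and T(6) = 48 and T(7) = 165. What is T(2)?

-3

Rearranging, T(j-2) = (T(j) - T(j-1)) / 3.
T(5) = (165 - 48) / 3 = 117/3 = 39
T(4) = (48 - 39) / 3 = 9/3 = 3
T(3) = (39 - 3) / 3 = 36/3 = 12
T(2) = (3 - 12) / 3 = -9/3 = -3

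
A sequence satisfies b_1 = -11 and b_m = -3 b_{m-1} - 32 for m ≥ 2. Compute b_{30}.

The fixed point is -32/(1 + 3) = -8, so b_m + 8 = -3(b_{m-1} + 8).
Hence b_m = -3·(-3)^{m-1} - 8.
b_{30} = -3·(-3)^{29} - 8 = -3·-68630377364883 - 8 = 205891132094641.

205891132094641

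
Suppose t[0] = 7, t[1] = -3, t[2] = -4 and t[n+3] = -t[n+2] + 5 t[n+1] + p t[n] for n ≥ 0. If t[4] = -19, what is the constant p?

1

t[3] = -11 + 7p
t[4] = -9 - 10p
So -9 - 10p = -19, giving p = 1.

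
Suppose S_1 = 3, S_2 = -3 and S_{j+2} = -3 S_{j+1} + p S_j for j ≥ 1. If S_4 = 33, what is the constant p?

S_3 = 9 + 3p
S_4 = -27 - 12p
So -27 - 12p = 33, giving p = -5.

-5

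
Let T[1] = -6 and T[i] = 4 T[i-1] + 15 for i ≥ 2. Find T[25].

-281474976710661

The fixed point is 15/(1 - 4) = -5, so T[i] + 5 = 4(T[i-1] + 5).
Hence T[i] = -1·4^{i-1} - 5.
T[25] = -1·4^{24} - 5 = -1·281474976710656 - 5 = -281474976710661.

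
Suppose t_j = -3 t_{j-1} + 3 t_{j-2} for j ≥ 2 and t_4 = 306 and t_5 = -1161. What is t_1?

Rearranging, t_{j-2} = (t_j + 3 t_{j-1}) / 3.
t_3 = (-1161 + 3·306) / 3 = -243/3 = -81
t_2 = (306 + 3·(-81)) / 3 = 63/3 = 21
t_1 = (-81 + 3·21) / 3 = -18/3 = -6

-6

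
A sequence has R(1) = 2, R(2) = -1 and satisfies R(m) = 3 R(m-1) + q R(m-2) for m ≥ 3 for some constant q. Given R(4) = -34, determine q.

R(3) = -3 + 2q
R(4) = -9 + 5q
So -9 + 5q = -34, giving q = -5.

-5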